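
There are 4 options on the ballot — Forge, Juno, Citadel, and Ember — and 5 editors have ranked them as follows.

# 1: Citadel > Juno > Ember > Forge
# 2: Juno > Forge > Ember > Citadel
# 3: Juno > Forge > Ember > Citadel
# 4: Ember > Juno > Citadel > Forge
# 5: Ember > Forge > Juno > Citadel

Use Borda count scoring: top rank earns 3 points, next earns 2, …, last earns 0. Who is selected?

Borda scores:
  Forge: 0 + 2 + 2 + 0 + 2 = 6
  Juno: 2 + 3 + 3 + 2 + 1 = 11
  Citadel: 3 + 0 + 0 + 1 + 0 = 4
  Ember: 1 + 1 + 1 + 3 + 3 = 9
Juno has the highest total.

Juno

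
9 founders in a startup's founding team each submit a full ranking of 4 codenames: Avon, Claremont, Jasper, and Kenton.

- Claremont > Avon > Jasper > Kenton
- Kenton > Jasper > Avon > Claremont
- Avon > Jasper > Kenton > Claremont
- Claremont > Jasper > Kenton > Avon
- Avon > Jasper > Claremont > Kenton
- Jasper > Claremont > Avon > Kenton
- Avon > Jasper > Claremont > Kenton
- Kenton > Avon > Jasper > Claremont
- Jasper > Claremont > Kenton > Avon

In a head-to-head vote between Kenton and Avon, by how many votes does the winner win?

Ballots ranking Kenton above Avon: 4.
Ballots ranking Avon above Kenton: 5.
Avon wins 5–4, a margin of 1.

1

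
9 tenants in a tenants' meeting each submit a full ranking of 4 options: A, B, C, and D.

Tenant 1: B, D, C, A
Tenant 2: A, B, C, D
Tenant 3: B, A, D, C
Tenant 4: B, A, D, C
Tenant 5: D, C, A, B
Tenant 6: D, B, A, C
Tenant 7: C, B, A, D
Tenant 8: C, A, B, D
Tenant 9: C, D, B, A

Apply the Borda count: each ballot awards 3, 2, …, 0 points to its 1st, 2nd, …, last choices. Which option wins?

B

Borda scores:
  A: 0 + 3 + 2 + 2 + 1 + 1 + 1 + 2 + 0 = 12
  B: 3 + 2 + 3 + 3 + 0 + 2 + 2 + 1 + 1 = 17
  C: 1 + 1 + 0 + 0 + 2 + 0 + 3 + 3 + 3 = 13
  D: 2 + 0 + 1 + 1 + 3 + 3 + 0 + 0 + 2 = 12
B has the highest total.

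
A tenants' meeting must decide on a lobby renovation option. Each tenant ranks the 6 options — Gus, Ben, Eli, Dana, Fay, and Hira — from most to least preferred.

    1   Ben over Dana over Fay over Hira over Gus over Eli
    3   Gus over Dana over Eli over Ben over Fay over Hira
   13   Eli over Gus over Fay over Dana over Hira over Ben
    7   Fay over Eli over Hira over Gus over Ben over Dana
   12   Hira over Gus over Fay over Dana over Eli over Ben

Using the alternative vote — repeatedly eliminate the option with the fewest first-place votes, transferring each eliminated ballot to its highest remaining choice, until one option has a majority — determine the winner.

Eli

Round 1: Eli 13, Hira 12, Fay 7, Gus 3, Ben 1, Dana 0. Dana has the fewest and is eliminated.
Round 2: Eli 13, Hira 12, Fay 7, Gus 3, Ben 1. Ben has the fewest and is eliminated.
Round 3: Eli 13, Hira 12, Fay 8, Gus 3. Gus has the fewest and is eliminated.
Round 4: Eli 16, Hira 12, Fay 8. Fay has the fewest and is eliminated.
Round 5: Eli 23, Hira 13. Eli has a majority.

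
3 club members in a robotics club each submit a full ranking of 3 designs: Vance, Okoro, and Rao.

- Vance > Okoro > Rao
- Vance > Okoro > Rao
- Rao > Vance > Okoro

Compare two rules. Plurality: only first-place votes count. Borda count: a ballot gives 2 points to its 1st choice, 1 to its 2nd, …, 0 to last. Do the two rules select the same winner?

Yes

Plurality first-place counts: Vance 2, Okoro 0, Rao 1 → Vance.
Borda totals: Vance 5, Okoro 2, Rao 2 → Vance.
The two rules agree on Vance.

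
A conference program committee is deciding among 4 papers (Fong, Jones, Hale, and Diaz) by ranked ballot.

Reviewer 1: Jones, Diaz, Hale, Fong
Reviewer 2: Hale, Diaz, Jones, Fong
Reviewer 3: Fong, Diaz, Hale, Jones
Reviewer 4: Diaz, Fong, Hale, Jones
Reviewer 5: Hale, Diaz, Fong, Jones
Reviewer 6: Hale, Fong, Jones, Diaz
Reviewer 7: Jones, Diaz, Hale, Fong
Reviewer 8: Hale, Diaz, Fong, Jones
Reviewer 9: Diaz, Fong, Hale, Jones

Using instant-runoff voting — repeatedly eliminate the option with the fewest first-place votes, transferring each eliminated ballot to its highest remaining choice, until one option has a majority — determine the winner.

Diaz

Round 1: Hale 4, Jones 2, Diaz 2, Fong 1. Fong has the fewest and is eliminated.
Round 2: Hale 4, Diaz 3, Jones 2. Jones has the fewest and is eliminated.
Round 3: Diaz 5, Hale 4. Diaz has a majority.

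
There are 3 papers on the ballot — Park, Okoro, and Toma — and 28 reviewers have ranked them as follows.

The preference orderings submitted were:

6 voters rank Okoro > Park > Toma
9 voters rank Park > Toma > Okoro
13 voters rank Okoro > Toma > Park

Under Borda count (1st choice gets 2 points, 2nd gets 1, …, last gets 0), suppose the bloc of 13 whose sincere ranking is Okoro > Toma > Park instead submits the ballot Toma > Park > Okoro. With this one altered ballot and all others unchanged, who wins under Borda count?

Borda totals with the altered ballot: Park 37, Okoro 12, Toma 35.
The switch changes the winner from Okoro to Park.

Park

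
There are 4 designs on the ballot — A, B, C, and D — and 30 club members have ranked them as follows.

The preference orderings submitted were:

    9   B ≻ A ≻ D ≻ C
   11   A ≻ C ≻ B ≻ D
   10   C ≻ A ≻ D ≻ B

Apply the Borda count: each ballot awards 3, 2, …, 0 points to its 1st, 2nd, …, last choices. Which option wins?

Borda scores:
  A: 9·2 + 11·3 + 10·2 = 71
  B: 9·3 + 11·1 + 10·0 = 38
  C: 9·0 + 11·2 + 10·3 = 52
  D: 9·1 + 11·0 + 10·1 = 19
A has the highest total.

A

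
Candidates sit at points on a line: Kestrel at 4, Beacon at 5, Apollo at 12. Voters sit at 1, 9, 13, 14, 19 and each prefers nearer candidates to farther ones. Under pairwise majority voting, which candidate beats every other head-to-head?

Apollo

With single-peaked preferences on a line, the Condorcet winner is the candidate closest to the median voter.
The median voter (position 13) is closest to Apollo at 12.
Check: Apollo vs Beacon — voters closer to Apollo: 4 of 5.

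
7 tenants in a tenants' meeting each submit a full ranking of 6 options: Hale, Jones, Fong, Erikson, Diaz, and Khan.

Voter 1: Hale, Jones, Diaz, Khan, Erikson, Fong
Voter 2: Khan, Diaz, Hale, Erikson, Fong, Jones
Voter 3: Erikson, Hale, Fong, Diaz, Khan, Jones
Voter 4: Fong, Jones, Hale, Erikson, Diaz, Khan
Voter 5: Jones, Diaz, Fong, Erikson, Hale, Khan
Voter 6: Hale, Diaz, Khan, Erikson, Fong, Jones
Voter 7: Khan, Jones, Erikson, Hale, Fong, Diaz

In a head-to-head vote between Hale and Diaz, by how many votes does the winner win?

Ballots ranking Hale above Diaz: 5.
Ballots ranking Diaz above Hale: 2.
Hale wins 5–2, a margin of 3.

3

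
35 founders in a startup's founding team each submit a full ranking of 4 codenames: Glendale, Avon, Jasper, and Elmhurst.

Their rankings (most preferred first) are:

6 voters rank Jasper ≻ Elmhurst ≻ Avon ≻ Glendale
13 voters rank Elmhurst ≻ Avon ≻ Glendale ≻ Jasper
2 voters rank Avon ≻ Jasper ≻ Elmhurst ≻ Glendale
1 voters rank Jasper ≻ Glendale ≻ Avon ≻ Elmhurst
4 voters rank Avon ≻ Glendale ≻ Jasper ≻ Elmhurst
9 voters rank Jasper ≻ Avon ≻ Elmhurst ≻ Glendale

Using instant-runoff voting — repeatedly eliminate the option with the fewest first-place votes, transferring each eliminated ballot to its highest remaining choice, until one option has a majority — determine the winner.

Round 1: Jasper 16, Elmhurst 13, Avon 6, Glendale 0. Glendale has the fewest and is eliminated.
Round 2: Jasper 16, Elmhurst 13, Avon 6. Avon has the fewest and is eliminated.
Round 3: Jasper 22, Elmhurst 13. Jasper has a majority.

Jasper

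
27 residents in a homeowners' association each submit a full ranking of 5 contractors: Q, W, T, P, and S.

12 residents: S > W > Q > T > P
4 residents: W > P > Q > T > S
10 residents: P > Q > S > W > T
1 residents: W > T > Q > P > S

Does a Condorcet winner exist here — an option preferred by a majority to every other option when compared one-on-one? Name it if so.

Head-to-head results (27 voters total):
Q vs W: W wins 17–10.
Q vs T: Q wins 26–1.
Q vs P: P wins 14–13.
Q vs S: Q wins 15–12.
W vs T: W wins 27–0.
W vs P: W wins 17–10.
W vs S: S wins 22–5.
T vs P: P wins 14–13.
T vs S: S wins 22–5.
P vs S: P wins 15–12.
No candidate beats all others: Q beats S beats W beats Q, a majority cycle.

There is no Condorcet winner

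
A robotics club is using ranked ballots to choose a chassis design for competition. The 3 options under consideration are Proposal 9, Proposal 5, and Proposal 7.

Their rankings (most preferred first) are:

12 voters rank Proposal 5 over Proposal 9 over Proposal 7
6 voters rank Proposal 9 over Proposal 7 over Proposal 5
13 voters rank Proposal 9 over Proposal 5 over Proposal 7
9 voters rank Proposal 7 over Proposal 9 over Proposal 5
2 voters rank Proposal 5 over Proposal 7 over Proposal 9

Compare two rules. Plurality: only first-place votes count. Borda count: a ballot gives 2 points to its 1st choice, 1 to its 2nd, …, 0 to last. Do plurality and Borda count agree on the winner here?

Yes

Plurality first-place counts: Proposal 9 19, Proposal 5 14, Proposal 7 9 → Proposal 9.
Borda totals: Proposal 9 59, Proposal 5 41, Proposal 7 26 → Proposal 9.
The two rules agree on Proposal 9.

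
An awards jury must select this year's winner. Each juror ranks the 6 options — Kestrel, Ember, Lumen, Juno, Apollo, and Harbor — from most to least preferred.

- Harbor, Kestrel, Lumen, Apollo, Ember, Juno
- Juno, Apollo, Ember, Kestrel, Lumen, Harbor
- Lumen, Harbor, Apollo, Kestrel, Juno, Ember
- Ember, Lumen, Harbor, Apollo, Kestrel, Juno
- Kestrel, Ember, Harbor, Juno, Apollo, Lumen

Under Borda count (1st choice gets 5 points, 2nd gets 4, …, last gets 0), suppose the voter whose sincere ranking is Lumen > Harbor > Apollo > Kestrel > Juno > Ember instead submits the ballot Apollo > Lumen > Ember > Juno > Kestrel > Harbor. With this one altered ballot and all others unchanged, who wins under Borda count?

Ember

Borda totals with the altered ballot: Kestrel 13, Ember 16, Lumen 12, Juno 9, Apollo 14, Harbor 11.
The switch changes the winner from Harbor to Ember.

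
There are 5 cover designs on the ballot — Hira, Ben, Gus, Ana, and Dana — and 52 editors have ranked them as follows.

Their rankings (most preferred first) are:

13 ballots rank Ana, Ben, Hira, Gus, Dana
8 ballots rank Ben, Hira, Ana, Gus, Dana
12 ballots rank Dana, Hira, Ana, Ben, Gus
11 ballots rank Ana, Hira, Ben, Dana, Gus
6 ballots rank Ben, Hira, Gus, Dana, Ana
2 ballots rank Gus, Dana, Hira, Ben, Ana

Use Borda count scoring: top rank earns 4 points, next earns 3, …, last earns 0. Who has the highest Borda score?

Hira

Borda scores:
  Hira: 13·2 + 8·3 + 12·3 + 11·3 + 6·3 + 2·2 = 141
  Ben: 13·3 + 8·4 + 12·1 + 11·2 + 6·4 + 2·1 = 131
  Gus: 13·1 + 8·1 + 12·0 + 11·0 + 6·2 + 2·4 = 41
  Ana: 13·4 + 8·2 + 12·2 + 11·4 + 6·0 + 2·0 = 136
  Dana: 13·0 + 8·0 + 12·4 + 11·1 + 6·1 + 2·3 = 71
Hira has the highest total.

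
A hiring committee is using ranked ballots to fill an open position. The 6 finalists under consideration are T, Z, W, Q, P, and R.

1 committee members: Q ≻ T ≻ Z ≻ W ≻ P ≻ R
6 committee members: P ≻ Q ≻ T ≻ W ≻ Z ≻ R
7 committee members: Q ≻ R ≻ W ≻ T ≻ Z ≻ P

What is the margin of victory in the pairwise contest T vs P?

Ballots ranking T above P: 1+7 = 8.
Ballots ranking P above T: 6.
T wins 8–6, a margin of 2.

2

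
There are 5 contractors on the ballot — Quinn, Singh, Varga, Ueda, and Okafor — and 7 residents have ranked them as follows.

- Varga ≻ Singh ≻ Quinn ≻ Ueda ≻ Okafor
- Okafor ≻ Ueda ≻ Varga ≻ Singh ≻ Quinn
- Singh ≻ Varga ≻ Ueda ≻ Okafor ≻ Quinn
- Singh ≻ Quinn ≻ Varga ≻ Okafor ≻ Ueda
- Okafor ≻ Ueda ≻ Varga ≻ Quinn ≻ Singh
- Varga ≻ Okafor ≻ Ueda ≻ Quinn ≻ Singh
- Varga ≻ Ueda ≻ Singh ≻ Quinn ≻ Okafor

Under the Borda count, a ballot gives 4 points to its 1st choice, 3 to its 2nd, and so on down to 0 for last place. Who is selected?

Varga

Borda scores:
  Quinn: 2 + 0 + 0 + 3 + 1 + 1 + 1 = 8
  Singh: 3 + 1 + 4 + 4 + 0 + 0 + 2 = 14
  Varga: 4 + 2 + 3 + 2 + 2 + 4 + 4 = 21
  Ueda: 1 + 3 + 2 + 0 + 3 + 2 + 3 = 14
  Okafor: 0 + 4 + 1 + 1 + 4 + 3 + 0 = 13
Varga has the highest total.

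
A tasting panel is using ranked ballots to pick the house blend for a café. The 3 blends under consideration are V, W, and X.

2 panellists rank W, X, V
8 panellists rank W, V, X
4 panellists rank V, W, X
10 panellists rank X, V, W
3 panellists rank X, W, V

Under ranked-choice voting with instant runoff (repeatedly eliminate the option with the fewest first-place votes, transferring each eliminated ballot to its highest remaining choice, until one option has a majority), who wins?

Round 1: X 13, W 10, V 4. V has the fewest and is eliminated.
Round 2: W 14, X 13. W has a majority.

W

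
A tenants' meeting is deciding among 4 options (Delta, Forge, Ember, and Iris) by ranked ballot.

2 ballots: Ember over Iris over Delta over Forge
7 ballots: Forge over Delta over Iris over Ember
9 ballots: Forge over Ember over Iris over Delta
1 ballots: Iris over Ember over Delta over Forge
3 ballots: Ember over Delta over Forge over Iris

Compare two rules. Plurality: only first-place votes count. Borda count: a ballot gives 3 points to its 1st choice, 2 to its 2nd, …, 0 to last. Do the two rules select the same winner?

Yes

Plurality first-place counts: Delta 0, Forge 16, Ember 5, Iris 1 → Forge.
Borda totals: Delta 23, Forge 51, Ember 35, Iris 23 → Forge.
The two rules agree on Forge.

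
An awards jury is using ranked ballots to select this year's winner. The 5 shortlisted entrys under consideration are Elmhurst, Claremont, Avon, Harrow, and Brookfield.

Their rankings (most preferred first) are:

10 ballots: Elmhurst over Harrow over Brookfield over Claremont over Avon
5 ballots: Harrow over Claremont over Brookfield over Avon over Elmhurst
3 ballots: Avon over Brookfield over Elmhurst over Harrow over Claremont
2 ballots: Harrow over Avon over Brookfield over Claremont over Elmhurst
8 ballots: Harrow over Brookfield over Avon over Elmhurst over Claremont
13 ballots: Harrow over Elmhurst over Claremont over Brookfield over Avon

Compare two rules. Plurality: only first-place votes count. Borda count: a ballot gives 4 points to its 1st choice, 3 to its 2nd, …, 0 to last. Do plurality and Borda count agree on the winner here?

Plurality first-place counts: Elmhurst 10, Claremont 0, Avon 3, Harrow 28, Brookfield 0 → Harrow.
Borda totals: Elmhurst 93, Claremont 53, Avon 39, Harrow 145, Brookfield 80 → Harrow.
The two rules agree on Harrow.

Yes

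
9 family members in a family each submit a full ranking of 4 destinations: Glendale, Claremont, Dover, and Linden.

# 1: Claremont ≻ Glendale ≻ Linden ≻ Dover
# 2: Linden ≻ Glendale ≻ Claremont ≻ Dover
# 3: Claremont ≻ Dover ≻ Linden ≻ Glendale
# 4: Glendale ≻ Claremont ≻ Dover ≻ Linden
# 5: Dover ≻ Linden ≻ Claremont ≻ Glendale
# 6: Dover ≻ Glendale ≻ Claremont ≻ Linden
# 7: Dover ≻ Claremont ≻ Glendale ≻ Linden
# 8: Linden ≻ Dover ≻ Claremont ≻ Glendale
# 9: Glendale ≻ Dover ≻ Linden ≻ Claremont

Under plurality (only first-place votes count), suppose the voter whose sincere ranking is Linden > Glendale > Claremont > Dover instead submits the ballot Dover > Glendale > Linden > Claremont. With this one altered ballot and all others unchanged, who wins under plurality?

First-place totals with the altered ballot: Glendale 2, Claremont 2, Dover 4, Linden 1.
The winner is unchanged: still Dover.

Dover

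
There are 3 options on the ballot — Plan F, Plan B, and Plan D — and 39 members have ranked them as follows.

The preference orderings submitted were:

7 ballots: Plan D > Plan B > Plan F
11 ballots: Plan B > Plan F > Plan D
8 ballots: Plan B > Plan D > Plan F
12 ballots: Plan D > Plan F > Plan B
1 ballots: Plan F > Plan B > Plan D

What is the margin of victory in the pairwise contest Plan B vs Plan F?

13

Ballots ranking Plan B above Plan F: 7+11+8 = 26.
Ballots ranking Plan F above Plan B: 12+1 = 13.
Plan B wins 26–13, a margin of 13.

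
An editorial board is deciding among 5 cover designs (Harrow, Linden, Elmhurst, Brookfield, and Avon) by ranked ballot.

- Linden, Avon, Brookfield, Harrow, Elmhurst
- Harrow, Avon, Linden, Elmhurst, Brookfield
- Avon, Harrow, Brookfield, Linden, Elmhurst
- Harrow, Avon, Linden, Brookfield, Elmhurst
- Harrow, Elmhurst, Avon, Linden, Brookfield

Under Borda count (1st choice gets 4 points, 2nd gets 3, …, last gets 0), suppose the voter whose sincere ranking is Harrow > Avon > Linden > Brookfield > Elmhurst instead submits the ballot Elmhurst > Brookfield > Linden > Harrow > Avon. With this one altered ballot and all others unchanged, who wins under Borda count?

Harrow

Borda totals with the altered ballot: Harrow 13, Linden 10, Elmhurst 8, Brookfield 7, Avon 12.
The winner is unchanged: still Harrow.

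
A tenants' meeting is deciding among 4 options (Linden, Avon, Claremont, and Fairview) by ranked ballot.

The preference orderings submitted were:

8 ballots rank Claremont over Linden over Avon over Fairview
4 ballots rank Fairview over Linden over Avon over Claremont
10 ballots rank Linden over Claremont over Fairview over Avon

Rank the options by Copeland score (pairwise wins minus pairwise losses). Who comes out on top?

Pairwise results:
  Linden vs Avon: Linden wins 22–0.
  Linden vs Claremont: Linden wins 14–8.
  Linden vs Fairview: Linden wins 18–4.
  Avon vs Claremont: Claremont wins 18–4.
  Avon vs Fairview: Fairview wins 14–8.
  Claremont vs Fairview: Claremont wins 18–4.
Copeland scores (wins − losses):
  Linden: 3 − 0 = 3
  Avon: 0 − 3 = -3
  Claremont: 2 − 1 = 1
  Fairview: 1 − 2 = -1
Linden has the best Copeland score.

Linden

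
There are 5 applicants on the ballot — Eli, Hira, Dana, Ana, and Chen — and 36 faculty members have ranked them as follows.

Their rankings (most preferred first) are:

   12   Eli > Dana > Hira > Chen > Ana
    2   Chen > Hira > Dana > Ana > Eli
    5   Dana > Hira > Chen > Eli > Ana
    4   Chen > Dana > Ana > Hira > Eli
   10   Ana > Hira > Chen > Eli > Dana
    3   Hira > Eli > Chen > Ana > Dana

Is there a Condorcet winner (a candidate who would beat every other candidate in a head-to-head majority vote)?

Head-to-head results (36 voters total):
Eli vs Hira: Hira wins 24–12.
Eli vs Dana: Eli wins 25–11.
Eli vs Ana: Eli wins 20–16.
Eli vs Chen: Chen wins 21–15.
Hira vs Dana: Dana wins 21–15.
Hira vs Ana: Hira wins 22–14.
Hira vs Chen: Hira wins 30–6.
Dana vs Ana: Dana wins 23–13.
Dana vs Chen: Chen wins 19–17.
Ana vs Chen: Chen wins 26–10.
No candidate beats all others: Eli beats Dana beats Hira beats Eli, a majority cycle.

No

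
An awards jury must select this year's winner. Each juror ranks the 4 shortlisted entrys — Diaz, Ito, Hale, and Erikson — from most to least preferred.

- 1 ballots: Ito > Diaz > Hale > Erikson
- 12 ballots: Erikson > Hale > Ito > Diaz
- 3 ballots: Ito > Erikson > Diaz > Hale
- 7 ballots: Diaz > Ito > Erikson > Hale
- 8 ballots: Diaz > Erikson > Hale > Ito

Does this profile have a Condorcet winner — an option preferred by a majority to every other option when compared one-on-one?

No

Head-to-head results (31 voters total):
Diaz vs Ito: Ito wins 16–15.
Diaz vs Hale: Diaz wins 19–12.
Diaz vs Erikson: Diaz wins 16–15.
Ito vs Hale: Hale wins 20–11.
Ito vs Erikson: Erikson wins 20–11.
Hale vs Erikson: Erikson wins 30–1.
No candidate beats all others: Diaz beats Hale beats Ito beats Diaz, a majority cycle.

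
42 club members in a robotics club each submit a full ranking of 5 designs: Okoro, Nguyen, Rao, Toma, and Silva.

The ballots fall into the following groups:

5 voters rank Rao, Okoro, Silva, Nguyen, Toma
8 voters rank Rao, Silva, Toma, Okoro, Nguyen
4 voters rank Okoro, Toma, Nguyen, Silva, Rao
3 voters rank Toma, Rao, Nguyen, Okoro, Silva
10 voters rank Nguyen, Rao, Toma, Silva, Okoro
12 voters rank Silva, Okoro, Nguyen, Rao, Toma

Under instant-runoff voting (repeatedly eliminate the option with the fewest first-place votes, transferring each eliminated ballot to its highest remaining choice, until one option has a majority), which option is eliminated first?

Toma

Round 1: Rao 13, Silva 12, Nguyen 10, Okoro 4, Toma 3. Toma has the fewest and is eliminated.
Round 2: Rao 16, Silva 12, Nguyen 10, Okoro 4. Okoro has the fewest and is eliminated.
Round 3: Rao 16, Nguyen 14, Silva 12. Silva has the fewest and is eliminated.
Round 4: Nguyen 26, Rao 16. Nguyen has a majority.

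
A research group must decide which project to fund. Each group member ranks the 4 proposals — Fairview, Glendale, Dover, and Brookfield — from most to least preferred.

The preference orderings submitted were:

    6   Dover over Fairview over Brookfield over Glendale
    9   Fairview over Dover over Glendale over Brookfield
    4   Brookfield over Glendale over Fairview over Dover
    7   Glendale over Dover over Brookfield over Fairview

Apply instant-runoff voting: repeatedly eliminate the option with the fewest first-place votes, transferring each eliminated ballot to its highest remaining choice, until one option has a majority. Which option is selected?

Fairview

Round 1: Fairview 9, Glendale 7, Dover 6, Brookfield 4. Brookfield has the fewest and is eliminated.
Round 2: Glendale 11, Fairview 9, Dover 6. Dover has the fewest and is eliminated.
Round 3: Fairview 15, Glendale 11. Fairview has a majority.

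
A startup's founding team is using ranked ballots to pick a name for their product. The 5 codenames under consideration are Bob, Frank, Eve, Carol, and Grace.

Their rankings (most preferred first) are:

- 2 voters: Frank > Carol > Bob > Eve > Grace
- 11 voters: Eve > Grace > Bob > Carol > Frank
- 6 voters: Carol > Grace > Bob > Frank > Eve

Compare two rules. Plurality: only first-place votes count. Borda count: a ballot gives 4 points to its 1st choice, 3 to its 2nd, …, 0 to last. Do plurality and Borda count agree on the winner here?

Plurality first-place counts: Bob 0, Frank 2, Eve 11, Carol 6, Grace 0 → Eve.
Borda totals: Bob 38, Frank 14, Eve 46, Carol 41, Grace 51 → Grace.
The two rules disagree: plurality picks Eve, Borda picks Grace.

No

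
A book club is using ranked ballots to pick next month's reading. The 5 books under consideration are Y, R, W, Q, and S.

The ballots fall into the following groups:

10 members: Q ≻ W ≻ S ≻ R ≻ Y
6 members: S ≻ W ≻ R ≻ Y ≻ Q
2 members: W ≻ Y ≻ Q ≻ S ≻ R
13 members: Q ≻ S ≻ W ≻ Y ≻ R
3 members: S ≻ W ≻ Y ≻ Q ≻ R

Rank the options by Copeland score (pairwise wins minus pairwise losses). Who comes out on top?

Pairwise results:
  Y vs R: Y wins 18–16.
  Y vs W: W wins 34–0.
  Y vs Q: Q wins 23–11.
  Y vs S: S wins 32–2.
  R vs W: W wins 34–0.
  R vs Q: Q wins 28–6.
  R vs S: S wins 34–0.
  W vs Q: Q wins 23–11.
  W vs S: S wins 22–12.
  Q vs S: Q wins 25–9.
Copeland scores (wins − losses):
  Y: 1 − 3 = -2
  R: 0 − 4 = -4
  W: 2 − 2 = 0
  Q: 4 − 0 = 4
  S: 3 − 1 = 2
Q has the best Copeland score.

Q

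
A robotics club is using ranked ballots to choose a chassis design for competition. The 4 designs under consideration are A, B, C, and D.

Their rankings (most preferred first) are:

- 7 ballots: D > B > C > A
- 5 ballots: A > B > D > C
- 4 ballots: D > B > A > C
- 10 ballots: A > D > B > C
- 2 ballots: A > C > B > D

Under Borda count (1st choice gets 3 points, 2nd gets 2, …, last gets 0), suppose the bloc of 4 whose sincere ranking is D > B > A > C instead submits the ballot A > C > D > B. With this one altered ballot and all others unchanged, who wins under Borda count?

A

Borda totals with the altered ballot: A 63, B 36, C 19, D 50.
The switch changes the winner from D to A.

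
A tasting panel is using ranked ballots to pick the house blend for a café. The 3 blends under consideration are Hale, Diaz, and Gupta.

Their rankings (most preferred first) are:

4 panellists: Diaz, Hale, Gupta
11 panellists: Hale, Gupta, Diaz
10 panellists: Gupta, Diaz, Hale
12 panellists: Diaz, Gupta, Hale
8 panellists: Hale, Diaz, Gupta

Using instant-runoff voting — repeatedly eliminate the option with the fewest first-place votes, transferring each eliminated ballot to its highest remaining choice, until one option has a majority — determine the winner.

Round 1: Hale 19, Diaz 16, Gupta 10. Gupta has the fewest and is eliminated.
Round 2: Diaz 26, Hale 19. Diaz has a majority.

Diaz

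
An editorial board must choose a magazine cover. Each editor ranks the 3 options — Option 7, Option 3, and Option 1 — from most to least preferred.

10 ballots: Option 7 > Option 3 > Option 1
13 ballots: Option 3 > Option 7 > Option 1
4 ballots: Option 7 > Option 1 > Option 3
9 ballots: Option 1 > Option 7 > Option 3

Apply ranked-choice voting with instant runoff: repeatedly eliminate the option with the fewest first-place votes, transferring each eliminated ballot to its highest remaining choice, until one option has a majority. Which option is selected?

Round 1: Option 7 14, Option 3 13, Option 1 9. Option 1 has the fewest and is eliminated.
Round 2: Option 7 23, Option 3 13. Option 7 has a majority.

Option 7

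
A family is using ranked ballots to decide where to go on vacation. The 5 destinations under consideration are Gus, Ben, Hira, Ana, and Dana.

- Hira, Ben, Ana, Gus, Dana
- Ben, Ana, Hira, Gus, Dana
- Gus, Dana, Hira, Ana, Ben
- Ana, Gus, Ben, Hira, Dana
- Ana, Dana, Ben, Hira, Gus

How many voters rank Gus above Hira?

Ballots ranking Gus above Hira: 2.
Ballots ranking Hira above Gus: 3.
So 2 of 5 voters prefer Gus to Hira.

2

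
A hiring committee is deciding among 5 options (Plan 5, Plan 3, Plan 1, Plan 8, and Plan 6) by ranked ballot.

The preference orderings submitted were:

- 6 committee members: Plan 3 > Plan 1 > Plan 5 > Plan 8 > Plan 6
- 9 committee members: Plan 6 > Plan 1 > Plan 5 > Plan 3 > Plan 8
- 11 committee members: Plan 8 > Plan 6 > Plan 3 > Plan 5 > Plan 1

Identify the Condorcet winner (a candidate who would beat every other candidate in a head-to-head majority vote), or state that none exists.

None — there is no Condorcet winner

Head-to-head results (26 voters total):
Plan 5 vs Plan 3: Plan 3 wins 17–9.
Plan 5 vs Plan 1: Plan 1 wins 15–11.
Plan 5 vs Plan 8: Plan 5 wins 15–11.
Plan 5 vs Plan 6: Plan 6 wins 20–6.
Plan 3 vs Plan 1: Plan 3 wins 17–9.
Plan 3 vs Plan 8: Plan 3 wins 15–11.
Plan 3 vs Plan 6: Plan 6 wins 20–6.
Plan 1 vs Plan 8: Plan 1 wins 15–11.
Plan 1 vs Plan 6: Plan 6 wins 20–6.
Plan 8 vs Plan 6: Plan 8 wins 17–9.
No candidate beats all others: Plan 5 beats Plan 8 beats Plan 6 beats Plan 5, a majority cycle.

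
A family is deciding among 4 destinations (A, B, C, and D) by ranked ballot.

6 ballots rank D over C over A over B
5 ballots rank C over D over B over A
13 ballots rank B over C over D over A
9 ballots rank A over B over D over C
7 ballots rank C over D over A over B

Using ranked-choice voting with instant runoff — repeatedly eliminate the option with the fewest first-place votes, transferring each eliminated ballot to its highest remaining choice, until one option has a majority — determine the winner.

B

Round 1: B 13, C 12, A 9, D 6. D has the fewest and is eliminated.
Round 2: C 18, B 13, A 9. A has the fewest and is eliminated.
Round 3: B 22, C 18. B has a majority.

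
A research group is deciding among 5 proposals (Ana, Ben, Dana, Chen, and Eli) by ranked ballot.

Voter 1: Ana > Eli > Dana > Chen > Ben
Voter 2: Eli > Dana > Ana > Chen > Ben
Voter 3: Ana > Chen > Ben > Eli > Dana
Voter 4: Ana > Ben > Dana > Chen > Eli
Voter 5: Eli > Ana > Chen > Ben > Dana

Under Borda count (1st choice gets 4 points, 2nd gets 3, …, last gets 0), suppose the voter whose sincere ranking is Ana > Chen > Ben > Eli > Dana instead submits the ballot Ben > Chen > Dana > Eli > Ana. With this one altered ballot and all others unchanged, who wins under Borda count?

Borda totals with the altered ballot: Ana 13, Ben 8, Dana 9, Chen 8, Eli 12.
The winner is unchanged: still Ana.

Ana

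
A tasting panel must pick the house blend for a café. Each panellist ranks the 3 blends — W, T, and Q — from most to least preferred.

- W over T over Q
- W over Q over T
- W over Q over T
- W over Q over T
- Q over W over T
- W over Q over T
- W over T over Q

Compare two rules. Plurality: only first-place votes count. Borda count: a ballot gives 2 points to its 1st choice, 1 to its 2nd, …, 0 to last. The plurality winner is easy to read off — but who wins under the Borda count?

W

Plurality first-place counts: W 6, T 0, Q 1 → W.
Borda totals: W 13, T 2, Q 6 → W.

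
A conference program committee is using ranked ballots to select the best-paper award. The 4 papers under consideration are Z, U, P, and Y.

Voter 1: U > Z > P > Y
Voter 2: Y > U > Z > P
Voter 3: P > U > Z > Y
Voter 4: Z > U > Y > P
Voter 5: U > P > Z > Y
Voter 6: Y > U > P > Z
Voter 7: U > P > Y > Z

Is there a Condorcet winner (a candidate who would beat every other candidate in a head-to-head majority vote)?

Head-to-head results (7 voters total):
Z vs U: U wins 6–1.
Z vs P: P wins 4–3.
Z vs Y: Z wins 4–3.
U vs P: U wins 6–1.
U vs Y: U wins 5–2.
P vs Y: P wins 4–3.
U beats each rival — Z (6–1), P (6–1), Y (5–2) — so U is the Condorcet winner.

Yes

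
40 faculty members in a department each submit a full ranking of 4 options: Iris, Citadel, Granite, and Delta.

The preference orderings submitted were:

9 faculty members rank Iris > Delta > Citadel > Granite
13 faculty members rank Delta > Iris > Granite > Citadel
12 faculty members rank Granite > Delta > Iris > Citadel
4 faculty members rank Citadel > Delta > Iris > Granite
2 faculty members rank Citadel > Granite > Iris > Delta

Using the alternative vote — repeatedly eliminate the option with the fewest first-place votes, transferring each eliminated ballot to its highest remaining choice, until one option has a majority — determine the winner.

Delta

Round 1: Delta 13, Granite 12, Iris 9, Citadel 6. Citadel has the fewest and is eliminated.
Round 2: Delta 17, Granite 14, Iris 9. Iris has the fewest and is eliminated.
Round 3: Delta 26, Granite 14. Delta has a majority.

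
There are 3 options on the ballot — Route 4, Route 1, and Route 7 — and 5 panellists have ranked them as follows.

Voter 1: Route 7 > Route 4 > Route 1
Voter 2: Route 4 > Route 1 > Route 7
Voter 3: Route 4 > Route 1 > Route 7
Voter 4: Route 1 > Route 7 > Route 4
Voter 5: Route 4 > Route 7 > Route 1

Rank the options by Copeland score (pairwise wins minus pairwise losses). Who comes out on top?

Pairwise results:
  Route 4 vs Route 1: Route 4 wins 4–1.
  Route 4 vs Route 7: Route 4 wins 3–2.
  Route 1 vs Route 7: Route 1 wins 3–2.
Copeland scores (wins − losses):
  Route 4: 2 − 0 = 2
  Route 1: 1 − 1 = 0
  Route 7: 0 − 2 = -2
Route 4 has the best Copeland score.

Route 4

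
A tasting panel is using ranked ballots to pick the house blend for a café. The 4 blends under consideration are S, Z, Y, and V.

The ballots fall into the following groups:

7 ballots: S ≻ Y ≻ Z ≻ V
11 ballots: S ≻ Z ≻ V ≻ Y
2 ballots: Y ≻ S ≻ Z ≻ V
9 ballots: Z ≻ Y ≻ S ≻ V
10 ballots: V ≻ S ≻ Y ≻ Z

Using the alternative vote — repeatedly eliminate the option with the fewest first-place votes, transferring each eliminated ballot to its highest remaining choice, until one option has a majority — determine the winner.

Round 1: S 18, V 10, Z 9, Y 2. Y has the fewest and is eliminated.
Round 2: S 20, V 10, Z 9. S has a majority.

S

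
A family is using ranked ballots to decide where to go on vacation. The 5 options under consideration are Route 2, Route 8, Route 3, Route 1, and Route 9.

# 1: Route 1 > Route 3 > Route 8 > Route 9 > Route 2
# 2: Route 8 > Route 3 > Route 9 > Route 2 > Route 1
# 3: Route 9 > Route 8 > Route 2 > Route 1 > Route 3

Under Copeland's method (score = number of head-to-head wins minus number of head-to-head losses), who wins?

Pairwise results:
  Route 2 vs Route 8: Route 8 wins 3–0.
  Route 2 vs Route 3: Route 3 wins 2–1.
  Route 2 vs Route 1: Route 2 wins 2–1.
  Route 2 vs Route 9: Route 9 wins 3–0.
  Route 8 vs Route 3: Route 8 wins 2–1.
  Route 8 vs Route 1: Route 8 wins 2–1.
  Route 8 vs Route 9: Route 8 wins 2–1.
  Route 3 vs Route 1: Route 1 wins 2–1.
  Route 3 vs Route 9: Route 3 wins 2–1.
  Route 1 vs Route 9: Route 9 wins 2–1.
Copeland scores (wins − losses):
  Route 2: 1 − 3 = -2
  Route 8: 4 − 0 = 4
  Route 3: 2 − 2 = 0
  Route 1: 1 − 3 = -2
  Route 9: 2 − 2 = 0
Route 8 has the best Copeland score.

Route 8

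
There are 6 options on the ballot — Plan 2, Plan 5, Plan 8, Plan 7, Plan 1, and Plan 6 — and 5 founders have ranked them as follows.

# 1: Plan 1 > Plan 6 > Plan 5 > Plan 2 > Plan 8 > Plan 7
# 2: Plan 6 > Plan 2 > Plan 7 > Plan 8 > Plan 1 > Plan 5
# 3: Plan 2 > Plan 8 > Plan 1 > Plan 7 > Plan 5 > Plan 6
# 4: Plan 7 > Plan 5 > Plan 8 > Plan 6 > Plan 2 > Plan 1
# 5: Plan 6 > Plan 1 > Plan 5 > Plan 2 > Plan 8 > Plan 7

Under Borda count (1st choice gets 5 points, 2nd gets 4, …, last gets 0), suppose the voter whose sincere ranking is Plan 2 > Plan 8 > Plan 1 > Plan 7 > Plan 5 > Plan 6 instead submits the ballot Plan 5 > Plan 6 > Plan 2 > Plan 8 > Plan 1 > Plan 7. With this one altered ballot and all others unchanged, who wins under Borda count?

Plan 6

Borda totals with the altered ballot: Plan 2 12, Plan 5 15, Plan 8 9, Plan 7 8, Plan 1 11, Plan 6 20.
The winner is unchanged: still Plan 6.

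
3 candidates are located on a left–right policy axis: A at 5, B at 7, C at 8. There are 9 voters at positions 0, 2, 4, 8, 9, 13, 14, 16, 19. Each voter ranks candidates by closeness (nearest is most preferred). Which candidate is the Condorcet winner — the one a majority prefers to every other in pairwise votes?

C

With single-peaked preferences on a line, the Condorcet winner is the candidate closest to the median voter.
The median voter (position 9) is closest to C at 8.
Check: C vs A — voters closer to C: 6 of 9.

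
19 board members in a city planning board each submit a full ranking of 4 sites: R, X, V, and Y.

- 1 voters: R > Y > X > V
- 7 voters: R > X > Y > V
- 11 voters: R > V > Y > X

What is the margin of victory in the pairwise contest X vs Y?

Ballots ranking X above Y: 7.
Ballots ranking Y above X: 1+11 = 12.
Y wins 12–7, a margin of 5.

5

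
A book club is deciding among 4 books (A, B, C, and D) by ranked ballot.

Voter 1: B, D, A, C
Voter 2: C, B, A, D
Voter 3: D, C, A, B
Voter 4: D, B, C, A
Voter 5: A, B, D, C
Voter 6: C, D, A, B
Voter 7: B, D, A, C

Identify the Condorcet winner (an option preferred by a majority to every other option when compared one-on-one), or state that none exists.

B

Head-to-head results (7 voters total):
A vs B: B wins 4–3.
A vs C: C wins 4–3.
A vs D: D wins 5–2.
B vs C: B wins 4–3.
B vs D: B wins 4–3.
C vs D: D wins 5–2.
B beats each rival — A (4–3), C (4–3), D (4–3) — so B is the Condorcet winner.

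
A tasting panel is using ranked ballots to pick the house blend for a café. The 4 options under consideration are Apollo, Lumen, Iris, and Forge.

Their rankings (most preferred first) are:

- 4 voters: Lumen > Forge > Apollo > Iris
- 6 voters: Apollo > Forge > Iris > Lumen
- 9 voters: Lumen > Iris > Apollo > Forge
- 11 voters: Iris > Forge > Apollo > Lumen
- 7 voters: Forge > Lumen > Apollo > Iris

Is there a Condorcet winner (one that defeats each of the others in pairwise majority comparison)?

Head-to-head results (37 voters total):
Apollo vs Lumen: Lumen wins 20–17.
Apollo vs Iris: Iris wins 20–17.
Apollo vs Forge: Forge wins 22–15.
Lumen vs Iris: Lumen wins 20–17.
Lumen vs Forge: Forge wins 24–13.
Iris vs Forge: Iris wins 20–17.
No candidate beats all others: Lumen beats Iris beats Forge beats Lumen, a majority cycle.

No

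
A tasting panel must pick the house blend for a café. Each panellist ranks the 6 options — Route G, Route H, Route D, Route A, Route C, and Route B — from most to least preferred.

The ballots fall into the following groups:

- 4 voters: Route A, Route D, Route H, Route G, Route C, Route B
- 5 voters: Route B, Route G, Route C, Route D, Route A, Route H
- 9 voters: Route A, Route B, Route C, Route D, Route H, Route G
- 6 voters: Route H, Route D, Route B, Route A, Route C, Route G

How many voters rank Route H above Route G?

19

Ballots ranking Route H above Route G: 4+9+6 = 19.
Ballots ranking Route G above Route H: 5.
So 19 of 24 voters prefer Route H to Route G.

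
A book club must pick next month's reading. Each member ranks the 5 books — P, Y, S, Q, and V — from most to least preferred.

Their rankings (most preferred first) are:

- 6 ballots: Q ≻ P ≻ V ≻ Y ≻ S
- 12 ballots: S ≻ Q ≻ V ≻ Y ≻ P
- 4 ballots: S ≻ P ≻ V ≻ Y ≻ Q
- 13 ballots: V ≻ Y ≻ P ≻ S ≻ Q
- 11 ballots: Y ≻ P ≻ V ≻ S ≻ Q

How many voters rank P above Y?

10

Ballots ranking P above Y: 6+4 = 10.
Ballots ranking Y above P: 12+13+11 = 36.
So 10 of 46 voters prefer P to Y.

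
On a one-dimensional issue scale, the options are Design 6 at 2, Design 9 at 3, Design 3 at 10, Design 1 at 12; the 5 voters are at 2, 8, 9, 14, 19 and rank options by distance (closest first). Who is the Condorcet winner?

Design 3

With single-peaked preferences on a line, the Condorcet winner is the candidate closest to the median voter.
The median voter (position 9) is closest to Design 3 at 10.
Check: Design 3 vs Design 9 — voters closer to Design 3: 4 of 5.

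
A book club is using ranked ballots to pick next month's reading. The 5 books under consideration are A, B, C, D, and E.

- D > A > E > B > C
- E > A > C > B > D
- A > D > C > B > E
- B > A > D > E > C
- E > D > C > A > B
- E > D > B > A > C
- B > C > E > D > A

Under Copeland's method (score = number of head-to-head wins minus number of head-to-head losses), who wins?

E

Pairwise results:
  A vs B: A wins 4–3.
  A vs C: A wins 5–2.
  A vs D: D wins 4–3.
  A vs E: E wins 4–3.
  B vs C: B wins 4–3.
  B vs D: D wins 4–3.
  B vs E: E wins 4–3.
  C vs D: D wins 5–2.
  C vs E: E wins 5–2.
  D vs E: E wins 4–3.
Copeland scores (wins − losses):
  A: 2 − 2 = 0
  B: 1 − 3 = -2
  C: 0 − 4 = -4
  D: 3 − 1 = 2
  E: 4 − 0 = 4
E has the best Copeland score.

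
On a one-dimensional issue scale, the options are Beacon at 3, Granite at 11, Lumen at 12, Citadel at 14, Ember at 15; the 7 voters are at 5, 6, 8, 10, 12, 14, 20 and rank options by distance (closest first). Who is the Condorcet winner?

With single-peaked preferences on a line, the Condorcet winner is the candidate closest to the median voter.
The median voter (position 10) is closest to Granite at 11.
Check: Granite vs Citadel — voters closer to Granite: 5 of 7.

Granite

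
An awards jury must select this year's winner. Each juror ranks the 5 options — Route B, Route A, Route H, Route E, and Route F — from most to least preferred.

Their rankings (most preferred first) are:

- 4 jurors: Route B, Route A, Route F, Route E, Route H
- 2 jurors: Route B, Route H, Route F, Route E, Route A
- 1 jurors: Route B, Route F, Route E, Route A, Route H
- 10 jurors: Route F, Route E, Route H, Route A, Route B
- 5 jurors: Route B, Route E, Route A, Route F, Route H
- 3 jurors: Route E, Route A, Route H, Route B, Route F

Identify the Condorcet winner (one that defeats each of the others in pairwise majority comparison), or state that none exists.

Head-to-head results (25 voters total):
Route B vs Route A: Route A wins 13–12.
Route B vs Route H: Route H wins 13–12.
Route B vs Route E: Route E wins 13–12.
Route B vs Route F: Route B wins 15–10.
Route A vs Route H: Route A wins 13–12.
Route A vs Route E: Route E wins 21–4.
Route A vs Route F: Route F wins 13–12.
Route H vs Route E: Route E wins 23–2.
Route H vs Route F: Route F wins 20–5.
Route E vs Route F: Route F wins 17–8.
No candidate beats all others: Route B beats Route F beats Route A beats Route B, a majority cycle.

There is no Condorcet winner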